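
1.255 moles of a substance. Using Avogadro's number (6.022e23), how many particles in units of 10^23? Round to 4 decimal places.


N = n * NA, then divide by 1e23 for the requested units.
N / 1e23 = n * 6.022
N / 1e23 = 1.255 * 6.022
N / 1e23 = 7.55761, rounded to 4 dp:

7.5576


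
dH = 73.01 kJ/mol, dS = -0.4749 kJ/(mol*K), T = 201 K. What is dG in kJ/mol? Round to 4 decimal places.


Gibbs: dG = dH - T*dS (consistent units, dS already in kJ/(mol*K)).
T*dS = 201 * -0.4749 = -95.4549
dG = 73.01 - (-95.4549)
dG = 168.4649 kJ/mol, rounded to 4 dp:

168.4649 kJ/mol


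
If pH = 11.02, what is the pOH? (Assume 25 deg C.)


At 25 deg C, pH + pOH = 14.
pOH = 14 - pH = 14 - 11.02
pOH = 2.98:

2.98


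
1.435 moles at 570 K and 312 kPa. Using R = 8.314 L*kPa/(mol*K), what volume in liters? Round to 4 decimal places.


PV = nRT, solve for V = nRT / P.
nRT = 1.435 * 8.314 * 570 = 6800.4363
V = 6800.4363 / 312
V = 21.79627019 L, rounded to 4 dp:

21.7963 L


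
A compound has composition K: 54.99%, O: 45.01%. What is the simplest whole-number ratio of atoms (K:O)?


Assume 100 g of compound, divide each mass% by atomic mass to get moles, then normalize by the smallest to get a raw atom ratio.
Moles per 100 g: K: 54.99/39.098 = 1.4065, O: 45.01/15.999 = 2.8133
Raw ratio (divide by min = 1.4065): K: 1.0, O: 2.0
Multiply by 1 to clear fractions: K: 1.0 ~= 1, O: 2.0 ~= 2
Reduce by GCD to get the simplest whole-number ratio:

1:2


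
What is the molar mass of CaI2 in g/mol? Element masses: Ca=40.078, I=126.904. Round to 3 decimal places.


M = sum(count * atomic_mass) over atoms.
M = 1*40.078 + 2*126.904
M = 40.078 + 253.808
M = 293.886 g/mol, rounded to 3 dp:

293.886 g/mol


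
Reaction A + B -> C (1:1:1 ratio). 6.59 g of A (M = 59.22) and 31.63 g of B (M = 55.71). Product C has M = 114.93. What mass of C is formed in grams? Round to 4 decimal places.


Find moles of each reactant; the smaller value is the limiting reagent in a 1:1:1 reaction, so moles_C equals moles of the limiter.
n_A = mass_A / M_A = 6.59 / 59.22 = 0.11128 mol
n_B = mass_B / M_B = 31.63 / 55.71 = 0.567762 mol
Limiting reagent: A (smaller), n_limiting = 0.11128 mol
mass_C = n_limiting * M_C = 0.11128 * 114.93
mass_C = 12.7894104 g, rounded to 4 dp:

12.7894 g


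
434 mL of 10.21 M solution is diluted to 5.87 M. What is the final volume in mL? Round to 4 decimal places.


Dilution: M1*V1 = M2*V2, solve for V2.
V2 = M1*V1 / M2
V2 = 10.21 * 434 / 5.87
V2 = 4431.14 / 5.87
V2 = 754.879046 mL, rounded to 4 dp:

754.8790 mL


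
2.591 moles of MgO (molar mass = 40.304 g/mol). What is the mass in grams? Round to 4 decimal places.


mass = n * M
mass = 2.591 * 40.304
mass = 104.427664 g, rounded to 4 dp:

104.4277 g


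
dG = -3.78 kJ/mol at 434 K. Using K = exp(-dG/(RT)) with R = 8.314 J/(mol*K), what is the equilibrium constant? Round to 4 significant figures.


dG is in kJ/mol; multiply by 1000 to match R in J/(mol*K).
RT = 8.314 * 434 = 3608.276 J/mol
exponent = -dG*1000 / (RT) = -(-3.78*1000) / 3608.276 = 1.0475917
K = exp(1.0475917)
K = 2.8507773, rounded to 4 significant figures:

2.851


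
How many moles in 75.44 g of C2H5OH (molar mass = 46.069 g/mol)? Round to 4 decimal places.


n = mass / M
n = 75.44 / 46.069
n = 1.63754368 mol, rounded to 4 dp:

1.6375 mol


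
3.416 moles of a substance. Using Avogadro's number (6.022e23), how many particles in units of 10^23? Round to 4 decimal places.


N = n * NA, then divide by 1e23 for the requested units.
N / 1e23 = n * 6.022
N / 1e23 = 3.416 * 6.022
N / 1e23 = 20.571152, rounded to 4 dp:

20.5712


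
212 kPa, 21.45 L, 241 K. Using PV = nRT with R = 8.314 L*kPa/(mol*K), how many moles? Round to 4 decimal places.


PV = nRT, solve for n = PV / (RT).
PV = 212 * 21.45 = 4547.4
RT = 8.314 * 241 = 2003.674
n = 4547.4 / 2003.674
n = 2.26953087 mol, rounded to 4 dp:

2.2695 mol


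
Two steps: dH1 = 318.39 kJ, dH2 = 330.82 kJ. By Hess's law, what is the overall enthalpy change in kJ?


Hess's law: enthalpy is a state function, so add the step enthalpies.
dH_total = dH1 + dH2 = 318.39 + (330.82)
dH_total = 649.21 kJ:

649.21 kJ


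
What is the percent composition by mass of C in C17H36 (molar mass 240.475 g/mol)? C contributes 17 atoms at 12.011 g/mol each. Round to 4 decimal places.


pct = 100 * (n_elem * M_elem) / M_total
mass_contribution = 17 * 12.011 = 204.187 g/mol
pct = 100 * 204.187 / 240.475
pct = 84.90986589 %, rounded to 4 dp:

84.9099 %


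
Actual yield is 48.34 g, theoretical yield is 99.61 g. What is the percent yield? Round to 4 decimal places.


% yield = 100 * actual / theoretical
% yield = 100 * 48.34 / 99.61
% yield = 48.52926413 %, rounded to 4 dp:

48.5293 %


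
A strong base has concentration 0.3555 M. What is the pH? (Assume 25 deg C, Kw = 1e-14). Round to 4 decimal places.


A strong base dissociates completely, so [OH-] equals the given concentration.
pOH = -log10([OH-]) = -log10(0.3555) = 0.44916
pH = 14 - pOH = 14 - 0.44916
pH = 13.55084, rounded to 4 dp:

13.5508


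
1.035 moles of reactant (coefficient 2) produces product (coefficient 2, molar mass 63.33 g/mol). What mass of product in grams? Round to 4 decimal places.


Use the coefficient ratio to convert reactant moles to product moles, then multiply by the product's molar mass.
moles_P = moles_R * (coeff_P / coeff_R) = 1.035 * (2/2) = 1.035
mass_P = moles_P * M_P = 1.035 * 63.33
mass_P = 65.54655 g, rounded to 4 dp:

65.5466 g


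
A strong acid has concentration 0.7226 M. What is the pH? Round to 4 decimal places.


A strong acid dissociates completely, so [H+] equals the given concentration.
pH = -log10([H+]) = -log10(0.7226)
pH = 0.14110204, rounded to 4 dp:

0.1411


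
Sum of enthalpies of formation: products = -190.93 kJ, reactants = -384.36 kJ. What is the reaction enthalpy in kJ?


dH_rxn = sum(dH_f products) - sum(dH_f reactants)
dH_rxn = -190.93 - (-384.36)
dH_rxn = 193.43 kJ:

193.43 kJ


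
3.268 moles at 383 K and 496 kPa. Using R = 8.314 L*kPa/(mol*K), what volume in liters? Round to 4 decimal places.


PV = nRT, solve for V = nRT / P.
nRT = 3.268 * 8.314 * 383 = 10406.1682
V = 10406.1682 / 496
V = 20.98017782 L, rounded to 4 dp:

20.9802 L


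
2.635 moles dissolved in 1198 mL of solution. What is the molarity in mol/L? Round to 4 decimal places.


Convert volume to liters: V_L = V_mL / 1000.
V_L = 1198 / 1000 = 1.198 L
M = n / V_L = 2.635 / 1.198
M = 2.19949917 mol/L, rounded to 4 dp:

2.1995 mol/L


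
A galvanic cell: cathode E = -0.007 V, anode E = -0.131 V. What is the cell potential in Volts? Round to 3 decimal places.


Standard cell potential: E_cell = E_cathode - E_anode.
E_cell = -0.007 - (-0.131)
E_cell = 0.124 V, rounded to 3 dp:

0.124 V


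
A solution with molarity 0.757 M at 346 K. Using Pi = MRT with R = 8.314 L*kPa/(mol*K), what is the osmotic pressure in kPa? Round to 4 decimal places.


Osmotic pressure (van't Hoff): Pi = M*R*T.
RT = 8.314 * 346 = 2876.644
Pi = 0.757 * 2876.644
Pi = 2177.619508 kPa, rounded to 4 dp:

2177.6195 kPa


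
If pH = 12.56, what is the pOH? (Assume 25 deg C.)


At 25 deg C, pH + pOH = 14.
pOH = 14 - pH = 14 - 12.56
pOH = 1.44:

1.44


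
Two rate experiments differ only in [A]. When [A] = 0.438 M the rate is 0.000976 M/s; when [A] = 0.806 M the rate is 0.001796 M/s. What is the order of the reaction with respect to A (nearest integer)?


Rate is proportional to [A]^n, so rate2/rate1 = ([A]2/[A]1)^n. Take logs to solve for n.
rate2/rate1 = 0.001796 / 0.000976 = 1.8402
[A]2/[A]1 = 0.806 / 0.438 = 1.8402
n = ln(1.8402) / ln(1.8402) = 1.0
Nearest integer order:

1


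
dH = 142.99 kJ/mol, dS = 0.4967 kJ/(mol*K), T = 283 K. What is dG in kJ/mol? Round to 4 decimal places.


Gibbs: dG = dH - T*dS (consistent units, dS already in kJ/(mol*K)).
T*dS = 283 * 0.4967 = 140.5661
dG = 142.99 - (140.5661)
dG = 2.4239 kJ/mol, rounded to 4 dp:

2.4239 kJ/mol


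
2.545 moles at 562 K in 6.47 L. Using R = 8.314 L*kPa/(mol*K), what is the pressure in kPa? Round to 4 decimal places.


PV = nRT, solve for P = nRT / V.
nRT = 2.545 * 8.314 * 562 = 11891.4311
P = 11891.4311 / 6.47
P = 1837.93370943 kPa, rounded to 4 dp:

1837.9337 kPa


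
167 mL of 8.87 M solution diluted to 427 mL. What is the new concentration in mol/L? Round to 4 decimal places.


Dilution: M1*V1 = M2*V2, solve for M2.
M2 = M1*V1 / V2
M2 = 8.87 * 167 / 427
M2 = 1481.29 / 427
M2 = 3.46906323 mol/L, rounded to 4 dp:

3.4691 mol/L


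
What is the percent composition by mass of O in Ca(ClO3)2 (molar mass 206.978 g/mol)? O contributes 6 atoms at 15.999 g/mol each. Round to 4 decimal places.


pct = 100 * (n_elem * M_elem) / M_total
mass_contribution = 6 * 15.999 = 95.994 g/mol
pct = 100 * 95.994 / 206.978
pct = 46.3788422 %, rounded to 4 dp:

46.3788 %


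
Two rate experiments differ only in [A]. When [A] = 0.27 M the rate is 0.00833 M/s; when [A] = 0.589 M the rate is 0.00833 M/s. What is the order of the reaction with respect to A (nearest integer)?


Rate is proportional to [A]^n, so rate2/rate1 = ([A]2/[A]1)^n. Take logs to solve for n.
rate2/rate1 = 0.00833 / 0.00833 = 1.0
[A]2/[A]1 = 0.589 / 0.27 = 2.1815
n = ln(1.0) / ln(2.1815) = 0.0
Nearest integer order:

0


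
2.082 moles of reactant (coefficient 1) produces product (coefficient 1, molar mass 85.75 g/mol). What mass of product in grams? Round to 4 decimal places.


Use the coefficient ratio to convert reactant moles to product moles, then multiply by the product's molar mass.
moles_P = moles_R * (coeff_P / coeff_R) = 2.082 * (1/1) = 2.082
mass_P = moles_P * M_P = 2.082 * 85.75
mass_P = 178.5315 g, rounded to 4 dp:

178.5315 g


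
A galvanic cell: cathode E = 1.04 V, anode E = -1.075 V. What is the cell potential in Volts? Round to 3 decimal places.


Standard cell potential: E_cell = E_cathode - E_anode.
E_cell = 1.04 - (-1.075)
E_cell = 2.115 V, rounded to 3 dp:

2.115 V


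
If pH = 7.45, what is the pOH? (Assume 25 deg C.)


At 25 deg C, pH + pOH = 14.
pOH = 14 - pH = 14 - 7.45
pOH = 6.55:

6.55


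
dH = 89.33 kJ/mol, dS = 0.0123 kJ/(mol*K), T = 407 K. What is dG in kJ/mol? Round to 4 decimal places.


Gibbs: dG = dH - T*dS (consistent units, dS already in kJ/(mol*K)).
T*dS = 407 * 0.0123 = 5.0061
dG = 89.33 - (5.0061)
dG = 84.3239 kJ/mol, rounded to 4 dp:

84.3239 kJ/mol


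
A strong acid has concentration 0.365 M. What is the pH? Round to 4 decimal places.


A strong acid dissociates completely, so [H+] equals the given concentration.
pH = -log10([H+]) = -log10(0.365)
pH = 0.43770714, rounded to 4 dp:

0.4377


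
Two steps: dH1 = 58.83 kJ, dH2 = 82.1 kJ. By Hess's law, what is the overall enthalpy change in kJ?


Hess's law: enthalpy is a state function, so add the step enthalpies.
dH_total = dH1 + dH2 = 58.83 + (82.1)
dH_total = 140.93 kJ:

140.93 kJ


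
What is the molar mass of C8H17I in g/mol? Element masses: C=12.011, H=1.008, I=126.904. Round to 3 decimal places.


M = sum(count * atomic_mass) over atoms.
M = 8*12.011 + 17*1.008 + 1*126.904
M = 96.088 + 17.136 + 126.904
M = 240.128 g/mol, rounded to 3 dp:

240.128 g/mol


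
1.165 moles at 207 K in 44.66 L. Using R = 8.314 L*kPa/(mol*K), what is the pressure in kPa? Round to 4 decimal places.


PV = nRT, solve for P = nRT / V.
nRT = 1.165 * 8.314 * 207 = 2004.9627
P = 2004.9627 / 44.66
P = 44.89392521 kPa, rounded to 4 dp:

44.8939 kPa


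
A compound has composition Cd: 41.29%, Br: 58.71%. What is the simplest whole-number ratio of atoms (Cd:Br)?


Assume 100 g of compound, divide each mass% by atomic mass to get moles, then normalize by the smallest to get a raw atom ratio.
Moles per 100 g: Cd: 41.29/112.414 = 0.3673, Br: 58.71/79.904 = 0.7348
Raw ratio (divide by min = 0.3673): Cd: 1.0, Br: 2.0
Multiply by 1 to clear fractions: Cd: 1.0 ~= 1, Br: 2.0 ~= 2
Reduce by GCD to get the simplest whole-number ratio:

1:2


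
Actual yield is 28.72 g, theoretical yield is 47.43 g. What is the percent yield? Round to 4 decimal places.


% yield = 100 * actual / theoretical
% yield = 100 * 28.72 / 47.43
% yield = 60.552393 %, rounded to 4 dp:

60.5524 %


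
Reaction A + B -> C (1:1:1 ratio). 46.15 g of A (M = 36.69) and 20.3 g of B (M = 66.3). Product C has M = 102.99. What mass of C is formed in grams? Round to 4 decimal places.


Find moles of each reactant; the smaller value is the limiting reagent in a 1:1:1 reaction, so moles_C equals moles of the limiter.
n_A = mass_A / M_A = 46.15 / 36.69 = 1.257836 mol
n_B = mass_B / M_B = 20.3 / 66.3 = 0.306184 mol
Limiting reagent: B (smaller), n_limiting = 0.306184 mol
mass_C = n_limiting * M_C = 0.306184 * 102.99
mass_C = 31.53389016 g, rounded to 4 dp:

31.5339 g


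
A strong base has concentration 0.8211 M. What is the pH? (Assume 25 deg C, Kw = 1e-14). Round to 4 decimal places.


A strong base dissociates completely, so [OH-] equals the given concentration.
pOH = -log10([OH-]) = -log10(0.8211) = 0.085604
pH = 14 - pOH = 14 - 0.085604
pH = 13.914396, rounded to 4 dp:

13.9144


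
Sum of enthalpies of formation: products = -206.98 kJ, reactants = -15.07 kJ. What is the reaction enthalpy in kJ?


dH_rxn = sum(dH_f products) - sum(dH_f reactants)
dH_rxn = -206.98 - (-15.07)
dH_rxn = -191.91 kJ:

-191.91 kJ


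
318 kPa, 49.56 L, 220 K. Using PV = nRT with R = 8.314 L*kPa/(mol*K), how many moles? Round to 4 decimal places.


PV = nRT, solve for n = PV / (RT).
PV = 318 * 49.56 = 15760.08
RT = 8.314 * 220 = 1829.08
n = 15760.08 / 1829.08
n = 8.61639731 mol, rounded to 4 dp:

8.6164 mol


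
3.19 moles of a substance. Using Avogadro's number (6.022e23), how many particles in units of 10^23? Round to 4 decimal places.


N = n * NA, then divide by 1e23 for the requested units.
N / 1e23 = n * 6.022
N / 1e23 = 3.19 * 6.022
N / 1e23 = 19.21018, rounded to 4 dp:

19.2102


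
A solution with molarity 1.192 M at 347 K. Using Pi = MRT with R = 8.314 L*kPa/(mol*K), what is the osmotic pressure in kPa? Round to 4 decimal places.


Osmotic pressure (van't Hoff): Pi = M*R*T.
RT = 8.314 * 347 = 2884.958
Pi = 1.192 * 2884.958
Pi = 3438.869936 kPa, rounded to 4 dp:

3438.8699 kPa


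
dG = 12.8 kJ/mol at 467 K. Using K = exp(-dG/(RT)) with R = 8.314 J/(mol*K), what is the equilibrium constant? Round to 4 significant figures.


dG is in kJ/mol; multiply by 1000 to match R in J/(mol*K).
RT = 8.314 * 467 = 3882.638 J/mol
exponent = -dG*1000 / (RT) = -(12.8*1000) / 3882.638 = -3.29672764
K = exp(-3.29672764)
K = 0.03700406, rounded to 4 significant figures:

0.03700


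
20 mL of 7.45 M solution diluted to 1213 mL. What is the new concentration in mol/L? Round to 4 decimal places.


Dilution: M1*V1 = M2*V2, solve for M2.
M2 = M1*V1 / V2
M2 = 7.45 * 20 / 1213
M2 = 149.0 / 1213
M2 = 0.12283594 mol/L, rounded to 4 dp:

0.1228 mol/L


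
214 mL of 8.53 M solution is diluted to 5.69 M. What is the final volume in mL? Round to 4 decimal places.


Dilution: M1*V1 = M2*V2, solve for V2.
V2 = M1*V1 / M2
V2 = 8.53 * 214 / 5.69
V2 = 1825.42 / 5.69
V2 = 320.81195079 mL, rounded to 4 dp:

320.8120 mL


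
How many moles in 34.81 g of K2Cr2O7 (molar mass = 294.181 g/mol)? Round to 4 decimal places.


n = mass / M
n = 34.81 / 294.181
n = 0.11832851 mol, rounded to 4 dp:

0.1183 mol


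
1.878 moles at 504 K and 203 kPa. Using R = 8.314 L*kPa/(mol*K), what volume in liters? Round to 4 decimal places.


PV = nRT, solve for V = nRT / P.
nRT = 1.878 * 8.314 * 504 = 7869.3008
V = 7869.3008 / 203
V = 38.76502857 L, rounded to 4 dp:

38.7650 L


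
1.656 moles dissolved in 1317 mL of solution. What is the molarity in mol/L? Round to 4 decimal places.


Convert volume to liters: V_L = V_mL / 1000.
V_L = 1317 / 1000 = 1.317 L
M = n / V_L = 1.656 / 1.317
M = 1.25740319 mol/L, rounded to 4 dp:

1.2574 mol/L


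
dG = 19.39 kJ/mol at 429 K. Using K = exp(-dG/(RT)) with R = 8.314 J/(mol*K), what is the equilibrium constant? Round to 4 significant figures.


dG is in kJ/mol; multiply by 1000 to match R in J/(mol*K).
RT = 8.314 * 429 = 3566.706 J/mol
exponent = -dG*1000 / (RT) = -(19.39*1000) / 3566.706 = -5.43638865
K = exp(-5.43638865)
K = 0.004355183, rounded to 4 significant figures:

0.004355


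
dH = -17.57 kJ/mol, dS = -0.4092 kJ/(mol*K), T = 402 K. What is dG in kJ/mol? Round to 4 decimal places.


Gibbs: dG = dH - T*dS (consistent units, dS already in kJ/(mol*K)).
T*dS = 402 * -0.4092 = -164.4984
dG = -17.57 - (-164.4984)
dG = 146.9284 kJ/mol, rounded to 4 dp:

146.9284 kJ/mol


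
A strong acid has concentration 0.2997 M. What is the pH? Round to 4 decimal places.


A strong acid dissociates completely, so [H+] equals the given concentration.
pH = -log10([H+]) = -log10(0.2997)
pH = 0.52331326, rounded to 4 dp:

0.5233


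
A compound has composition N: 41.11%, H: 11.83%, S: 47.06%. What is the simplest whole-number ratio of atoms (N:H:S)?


Assume 100 g of compound, divide each mass% by atomic mass to get moles, then normalize by the smallest to get a raw atom ratio.
Moles per 100 g: N: 41.11/14.007 = 2.935, H: 11.83/1.008 = 11.7361, S: 47.06/32.065 = 1.4676
Raw ratio (divide by min = 1.4676): N: 2.0, H: 7.997, S: 1.0
Multiply by 1 to clear fractions: N: 2.0 ~= 2, H: 7.997 ~= 8, S: 1.0 ~= 1
Reduce by GCD to get the simplest whole-number ratio:

2:8:1


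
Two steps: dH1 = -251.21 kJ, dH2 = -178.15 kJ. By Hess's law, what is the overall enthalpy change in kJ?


Hess's law: enthalpy is a state function, so add the step enthalpies.
dH_total = dH1 + dH2 = -251.21 + (-178.15)
dH_total = -429.36 kJ:

-429.36 kJ


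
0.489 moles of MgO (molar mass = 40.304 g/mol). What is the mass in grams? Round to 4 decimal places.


mass = n * M
mass = 0.489 * 40.304
mass = 19.708656 g, rounded to 4 dp:

19.7087 g


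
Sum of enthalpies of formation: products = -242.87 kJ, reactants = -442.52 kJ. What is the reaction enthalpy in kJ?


dH_rxn = sum(dH_f products) - sum(dH_f reactants)
dH_rxn = -242.87 - (-442.52)
dH_rxn = 199.65 kJ:

199.65 kJ


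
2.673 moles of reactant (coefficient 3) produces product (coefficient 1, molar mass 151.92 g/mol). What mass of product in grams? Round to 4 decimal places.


Use the coefficient ratio to convert reactant moles to product moles, then multiply by the product's molar mass.
moles_P = moles_R * (coeff_P / coeff_R) = 2.673 * (1/3) = 0.891
mass_P = moles_P * M_P = 0.891 * 151.92
mass_P = 135.36072 g, rounded to 4 dp:

135.3607 g


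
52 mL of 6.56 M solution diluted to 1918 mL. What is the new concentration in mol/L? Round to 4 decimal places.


Dilution: M1*V1 = M2*V2, solve for M2.
M2 = M1*V1 / V2
M2 = 6.56 * 52 / 1918
M2 = 341.12 / 1918
M2 = 0.17785193 mol/L, rounded to 4 dp:

0.1779 mol/L


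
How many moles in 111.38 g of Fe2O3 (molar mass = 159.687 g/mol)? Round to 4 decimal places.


n = mass / M
n = 111.38 / 159.687
n = 0.69748946 mol, rounded to 4 dp:

0.6975 mol


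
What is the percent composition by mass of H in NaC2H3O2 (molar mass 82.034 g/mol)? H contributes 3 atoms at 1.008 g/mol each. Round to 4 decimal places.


pct = 100 * (n_elem * M_elem) / M_total
mass_contribution = 3 * 1.008 = 3.024 g/mol
pct = 100 * 3.024 / 82.034
pct = 3.68627642 %, rounded to 4 dp:

3.6863 %


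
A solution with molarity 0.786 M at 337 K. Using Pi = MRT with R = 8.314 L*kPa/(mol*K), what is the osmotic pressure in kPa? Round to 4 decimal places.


Osmotic pressure (van't Hoff): Pi = M*R*T.
RT = 8.314 * 337 = 2801.818
Pi = 0.786 * 2801.818
Pi = 2202.228948 kPa, rounded to 4 dp:

2202.2289 kPa


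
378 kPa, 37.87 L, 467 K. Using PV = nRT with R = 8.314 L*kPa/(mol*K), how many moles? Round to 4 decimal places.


PV = nRT, solve for n = PV / (RT).
PV = 378 * 37.87 = 14314.86
RT = 8.314 * 467 = 3882.638
n = 14314.86 / 3882.638
n = 3.6868902 mol, rounded to 4 dp:

3.6869 mol


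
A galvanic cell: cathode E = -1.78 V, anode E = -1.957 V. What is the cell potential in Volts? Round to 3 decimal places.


Standard cell potential: E_cell = E_cathode - E_anode.
E_cell = -1.78 - (-1.957)
E_cell = 0.177 V, rounded to 3 dp:

0.177 V


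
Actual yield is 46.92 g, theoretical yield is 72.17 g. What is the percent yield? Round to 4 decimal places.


% yield = 100 * actual / theoretical
% yield = 100 * 46.92 / 72.17
% yield = 65.01316336 %, rounded to 4 dp:

65.0132 %


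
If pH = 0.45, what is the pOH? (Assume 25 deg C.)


At 25 deg C, pH + pOH = 14.
pOH = 14 - pH = 14 - 0.45
pOH = 13.55:

13.55


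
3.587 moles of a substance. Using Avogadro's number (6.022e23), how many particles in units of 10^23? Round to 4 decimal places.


N = n * NA, then divide by 1e23 for the requested units.
N / 1e23 = n * 6.022
N / 1e23 = 3.587 * 6.022
N / 1e23 = 21.600914, rounded to 4 dp:

21.6009


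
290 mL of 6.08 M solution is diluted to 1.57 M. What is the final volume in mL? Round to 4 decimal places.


Dilution: M1*V1 = M2*V2, solve for V2.
V2 = M1*V1 / M2
V2 = 6.08 * 290 / 1.57
V2 = 1763.2 / 1.57
V2 = 1123.05732484 mL, rounded to 4 dp:

1123.0573 mL


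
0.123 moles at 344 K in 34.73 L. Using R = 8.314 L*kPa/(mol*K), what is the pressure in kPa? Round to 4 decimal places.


PV = nRT, solve for P = nRT / V.
nRT = 0.123 * 8.314 * 344 = 351.782
P = 351.782 / 34.73
P = 10.12905269 kPa, rounded to 4 dp:

10.1291 kPa


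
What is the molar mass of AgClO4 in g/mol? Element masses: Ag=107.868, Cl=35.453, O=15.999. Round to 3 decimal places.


M = sum(count * atomic_mass) over atoms.
M = 1*107.868 + 1*35.453 + 4*15.999
M = 107.868 + 35.453 + 63.996
M = 207.317 g/mol, rounded to 3 dp:

207.317 g/mol


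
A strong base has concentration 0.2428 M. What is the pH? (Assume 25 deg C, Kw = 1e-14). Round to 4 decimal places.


A strong base dissociates completely, so [OH-] equals the given concentration.
pOH = -log10([OH-]) = -log10(0.2428) = 0.614751
pH = 14 - pOH = 14 - 0.614751
pH = 13.385249, rounded to 4 dp:

13.3852


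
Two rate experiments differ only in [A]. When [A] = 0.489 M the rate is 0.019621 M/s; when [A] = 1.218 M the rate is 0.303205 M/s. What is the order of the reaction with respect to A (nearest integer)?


Rate is proportional to [A]^n, so rate2/rate1 = ([A]2/[A]1)^n. Take logs to solve for n.
rate2/rate1 = 0.303205 / 0.019621 = 15.4531
[A]2/[A]1 = 1.218 / 0.489 = 2.4908
n = ln(15.4531) / ln(2.4908) = 3.0
Nearest integer order:

3


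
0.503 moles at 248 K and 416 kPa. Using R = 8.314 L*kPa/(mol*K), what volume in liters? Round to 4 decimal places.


PV = nRT, solve for V = nRT / P.
nRT = 0.503 * 8.314 * 248 = 1037.1216
V = 1037.1216 / 416
V = 2.49308077 L, rounded to 4 dp:

2.4931 L


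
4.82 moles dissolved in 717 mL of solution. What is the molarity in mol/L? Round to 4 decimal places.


Convert volume to liters: V_L = V_mL / 1000.
V_L = 717 / 1000 = 0.717 L
M = n / V_L = 4.82 / 0.717
M = 6.72245467 mol/L, rounded to 4 dp:

6.7225 mol/L


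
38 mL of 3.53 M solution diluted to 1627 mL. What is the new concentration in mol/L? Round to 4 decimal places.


Dilution: M1*V1 = M2*V2, solve for M2.
M2 = M1*V1 / V2
M2 = 3.53 * 38 / 1627
M2 = 134.14 / 1627
M2 = 0.08244622 mol/L, rounded to 4 dp:

0.0824 mol/L


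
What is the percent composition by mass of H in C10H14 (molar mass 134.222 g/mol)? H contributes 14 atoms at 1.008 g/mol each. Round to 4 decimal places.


pct = 100 * (n_elem * M_elem) / M_total
mass_contribution = 14 * 1.008 = 14.112 g/mol
pct = 100 * 14.112 / 134.222
pct = 10.51392469 %, rounded to 4 dp:

10.5139 %


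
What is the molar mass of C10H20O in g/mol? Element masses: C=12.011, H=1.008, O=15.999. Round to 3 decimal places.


M = sum(count * atomic_mass) over atoms.
M = 10*12.011 + 20*1.008 + 1*15.999
M = 120.11 + 20.16 + 15.999
M = 156.269 g/mol, rounded to 3 dp:

156.269 g/mol


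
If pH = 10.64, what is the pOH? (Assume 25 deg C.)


At 25 deg C, pH + pOH = 14.
pOH = 14 - pH = 14 - 10.64
pOH = 3.36:

3.36


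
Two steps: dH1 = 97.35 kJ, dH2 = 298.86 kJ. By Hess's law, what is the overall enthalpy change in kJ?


Hess's law: enthalpy is a state function, so add the step enthalpies.
dH_total = dH1 + dH2 = 97.35 + (298.86)
dH_total = 396.21 kJ:

396.21 kJ


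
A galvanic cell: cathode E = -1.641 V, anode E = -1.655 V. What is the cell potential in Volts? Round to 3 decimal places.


Standard cell potential: E_cell = E_cathode - E_anode.
E_cell = -1.641 - (-1.655)
E_cell = 0.014 V, rounded to 3 dp:

0.014 V


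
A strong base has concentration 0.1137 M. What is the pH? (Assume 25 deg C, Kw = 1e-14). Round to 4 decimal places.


A strong base dissociates completely, so [OH-] equals the given concentration.
pOH = -log10([OH-]) = -log10(0.1137) = 0.94424
pH = 14 - pOH = 14 - 0.94424
pH = 13.05576, rounded to 4 dp:

13.0558


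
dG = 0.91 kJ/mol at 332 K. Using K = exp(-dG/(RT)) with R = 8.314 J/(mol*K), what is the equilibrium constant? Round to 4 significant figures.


dG is in kJ/mol; multiply by 1000 to match R in J/(mol*K).
RT = 8.314 * 332 = 2760.248 J/mol
exponent = -dG*1000 / (RT) = -(0.91*1000) / 2760.248 = -0.32968052
K = exp(-0.32968052)
K = 0.71915345, rounded to 4 significant figures:

0.7192


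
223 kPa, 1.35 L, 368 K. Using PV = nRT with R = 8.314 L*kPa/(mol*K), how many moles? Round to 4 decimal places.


PV = nRT, solve for n = PV / (RT).
PV = 223 * 1.35 = 301.05
RT = 8.314 * 368 = 3059.552
n = 301.05 / 3059.552
n = 0.09839676 mol, rounded to 4 dp:

0.0984 mol


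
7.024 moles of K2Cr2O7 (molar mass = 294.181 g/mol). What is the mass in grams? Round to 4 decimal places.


mass = n * M
mass = 7.024 * 294.181
mass = 2066.327344 g, rounded to 4 dp:

2066.3273 g


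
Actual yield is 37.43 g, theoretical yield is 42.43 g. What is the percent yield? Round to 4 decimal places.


% yield = 100 * actual / theoretical
% yield = 100 * 37.43 / 42.43
% yield = 88.21588499 %, rounded to 4 dp:

88.2159 %


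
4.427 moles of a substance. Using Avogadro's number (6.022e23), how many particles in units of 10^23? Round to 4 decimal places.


N = n * NA, then divide by 1e23 for the requested units.
N / 1e23 = n * 6.022
N / 1e23 = 4.427 * 6.022
N / 1e23 = 26.659394, rounded to 4 dp:

26.6594


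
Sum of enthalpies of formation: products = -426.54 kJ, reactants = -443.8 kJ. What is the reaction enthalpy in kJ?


dH_rxn = sum(dH_f products) - sum(dH_f reactants)
dH_rxn = -426.54 - (-443.8)
dH_rxn = 17.26 kJ:

17.26 kJ


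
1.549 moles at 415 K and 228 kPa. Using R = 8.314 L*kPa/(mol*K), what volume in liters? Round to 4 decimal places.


PV = nRT, solve for V = nRT / P.
nRT = 1.549 * 8.314 * 415 = 5344.5302
V = 5344.5302 / 228
V = 23.44092193 L, rounded to 4 dp:

23.4409 L


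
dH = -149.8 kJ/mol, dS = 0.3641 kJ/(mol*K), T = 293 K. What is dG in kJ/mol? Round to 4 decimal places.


Gibbs: dG = dH - T*dS (consistent units, dS already in kJ/(mol*K)).
T*dS = 293 * 0.3641 = 106.6813
dG = -149.8 - (106.6813)
dG = -256.4813 kJ/mol, rounded to 4 dp:

-256.4813 kJ/mol


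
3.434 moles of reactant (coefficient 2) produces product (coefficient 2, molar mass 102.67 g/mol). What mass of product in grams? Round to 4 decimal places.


Use the coefficient ratio to convert reactant moles to product moles, then multiply by the product's molar mass.
moles_P = moles_R * (coeff_P / coeff_R) = 3.434 * (2/2) = 3.434
mass_P = moles_P * M_P = 3.434 * 102.67
mass_P = 352.56878 g, rounded to 4 dp:

352.5688 g


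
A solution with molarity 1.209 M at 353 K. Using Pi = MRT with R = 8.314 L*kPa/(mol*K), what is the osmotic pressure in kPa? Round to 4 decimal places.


Osmotic pressure (van't Hoff): Pi = M*R*T.
RT = 8.314 * 353 = 2934.842
Pi = 1.209 * 2934.842
Pi = 3548.223978 kPa, rounded to 4 dp:

3548.2240 kPa


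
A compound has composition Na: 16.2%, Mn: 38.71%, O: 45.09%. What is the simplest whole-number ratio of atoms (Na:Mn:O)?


Assume 100 g of compound, divide each mass% by atomic mass to get moles, then normalize by the smallest to get a raw atom ratio.
Moles per 100 g: Na: 16.2/22.99 = 0.7047, Mn: 38.71/54.938 = 0.7046, O: 45.09/15.999 = 2.8183
Raw ratio (divide by min = 0.7046): Na: 1.0, Mn: 1.0, O: 4.0
Multiply by 1 to clear fractions: Na: 1.0 ~= 1, Mn: 1.0 ~= 1, O: 4.0 ~= 4
Reduce by GCD to get the simplest whole-number ratio:

1:1:4


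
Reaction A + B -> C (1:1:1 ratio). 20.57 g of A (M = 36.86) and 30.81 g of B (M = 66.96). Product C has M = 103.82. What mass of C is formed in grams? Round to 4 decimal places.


Find moles of each reactant; the smaller value is the limiting reagent in a 1:1:1 reaction, so moles_C equals moles of the limiter.
n_A = mass_A / M_A = 20.57 / 36.86 = 0.558058 mol
n_B = mass_B / M_B = 30.81 / 66.96 = 0.460125 mol
Limiting reagent: B (smaller), n_limiting = 0.460125 mol
mass_C = n_limiting * M_C = 0.460125 * 103.82
mass_C = 47.7701775 g, rounded to 4 dp:

47.7702 g


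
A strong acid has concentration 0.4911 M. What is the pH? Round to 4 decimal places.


A strong acid dissociates completely, so [H+] equals the given concentration.
pH = -log10([H+]) = -log10(0.4911)
pH = 0.30883007, rounded to 4 dp:

0.3088


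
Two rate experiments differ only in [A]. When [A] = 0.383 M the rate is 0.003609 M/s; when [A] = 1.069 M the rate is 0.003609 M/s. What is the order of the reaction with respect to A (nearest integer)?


Rate is proportional to [A]^n, so rate2/rate1 = ([A]2/[A]1)^n. Take logs to solve for n.
rate2/rate1 = 0.003609 / 0.003609 = 1.0
[A]2/[A]1 = 1.069 / 0.383 = 2.7911
n = ln(1.0) / ln(2.7911) = 0.0
Nearest integer order:

0


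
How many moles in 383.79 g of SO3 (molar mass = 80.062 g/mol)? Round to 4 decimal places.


n = mass / M
n = 383.79 / 80.062
n = 4.79365991 mol, rounded to 4 dp:

4.7937 mol


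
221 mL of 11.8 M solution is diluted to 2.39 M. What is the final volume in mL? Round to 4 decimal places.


Dilution: M1*V1 = M2*V2, solve for V2.
V2 = M1*V1 / M2
V2 = 11.8 * 221 / 2.39
V2 = 2607.8 / 2.39
V2 = 1091.12970711 mL, rounded to 4 dp:

1091.1297 mL


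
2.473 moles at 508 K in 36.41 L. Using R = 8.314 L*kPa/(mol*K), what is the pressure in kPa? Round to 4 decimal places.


PV = nRT, solve for P = nRT / V.
nRT = 2.473 * 8.314 * 508 = 10444.7452
P = 10444.7452 / 36.41
P = 286.86474046 kPa, rounded to 4 dp:

286.8647 kPa


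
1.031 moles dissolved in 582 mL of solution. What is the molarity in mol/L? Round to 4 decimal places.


Convert volume to liters: V_L = V_mL / 1000.
V_L = 582 / 1000 = 0.582 L
M = n / V_L = 1.031 / 0.582
M = 1.77147766 mol/L, rounded to 4 dp:

1.7715 mol/L


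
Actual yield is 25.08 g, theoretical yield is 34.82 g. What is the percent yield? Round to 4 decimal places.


% yield = 100 * actual / theoretical
% yield = 100 * 25.08 / 34.82
% yield = 72.02757036 %, rounded to 4 dp:

72.0276 %


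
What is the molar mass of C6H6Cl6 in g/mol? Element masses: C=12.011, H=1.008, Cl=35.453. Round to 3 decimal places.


M = sum(count * atomic_mass) over atoms.
M = 6*12.011 + 6*1.008 + 6*35.453
M = 72.066 + 6.048 + 212.718
M = 290.832 g/mol, rounded to 3 dp:

290.832 g/mol


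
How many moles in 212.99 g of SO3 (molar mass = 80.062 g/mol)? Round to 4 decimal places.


n = mass / M
n = 212.99 / 80.062
n = 2.66031326 mol, rounded to 4 dp:

2.6603 mol


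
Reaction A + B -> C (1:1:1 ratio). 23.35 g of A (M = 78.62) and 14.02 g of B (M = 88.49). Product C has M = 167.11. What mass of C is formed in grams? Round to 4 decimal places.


Find moles of each reactant; the smaller value is the limiting reagent in a 1:1:1 reaction, so moles_C equals moles of the limiter.
n_A = mass_A / M_A = 23.35 / 78.62 = 0.296998 mol
n_B = mass_B / M_B = 14.02 / 88.49 = 0.158436 mol
Limiting reagent: B (smaller), n_limiting = 0.158436 mol
mass_C = n_limiting * M_C = 0.158436 * 167.11
mass_C = 26.47623996 g, rounded to 4 dp:

26.4762 g


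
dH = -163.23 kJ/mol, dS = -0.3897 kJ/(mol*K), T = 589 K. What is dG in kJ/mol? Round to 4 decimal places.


Gibbs: dG = dH - T*dS (consistent units, dS already in kJ/(mol*K)).
T*dS = 589 * -0.3897 = -229.5333
dG = -163.23 - (-229.5333)
dG = 66.3033 kJ/mol, rounded to 4 dp:

66.3033 kJ/mol


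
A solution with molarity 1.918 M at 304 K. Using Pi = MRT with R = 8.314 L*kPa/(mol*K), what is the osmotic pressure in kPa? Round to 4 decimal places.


Osmotic pressure (van't Hoff): Pi = M*R*T.
RT = 8.314 * 304 = 2527.456
Pi = 1.918 * 2527.456
Pi = 4847.660608 kPa, rounded to 4 dp:

4847.6606 kPa


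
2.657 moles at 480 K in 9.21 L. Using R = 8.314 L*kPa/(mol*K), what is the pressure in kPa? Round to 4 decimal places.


PV = nRT, solve for P = nRT / V.
nRT = 2.657 * 8.314 * 480 = 10603.343
P = 10603.343 / 9.21
P = 1151.28588491 kPa, rounded to 4 dp:

1151.2859 kPa


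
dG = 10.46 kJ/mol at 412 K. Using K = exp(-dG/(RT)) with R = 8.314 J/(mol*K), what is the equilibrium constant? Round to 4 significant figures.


dG is in kJ/mol; multiply by 1000 to match R in J/(mol*K).
RT = 8.314 * 412 = 3425.368 J/mol
exponent = -dG*1000 / (RT) = -(10.46*1000) / 3425.368 = -3.05368649
K = exp(-3.05368649)
K = 0.047184658, rounded to 4 significant figures:

0.04718


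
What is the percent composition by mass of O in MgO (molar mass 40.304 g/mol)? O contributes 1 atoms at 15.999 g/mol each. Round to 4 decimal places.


pct = 100 * (n_elem * M_elem) / M_total
mass_contribution = 1 * 15.999 = 15.999 g/mol
pct = 100 * 15.999 / 40.304
pct = 39.69581183 %, rounded to 4 dp:

39.6958 %


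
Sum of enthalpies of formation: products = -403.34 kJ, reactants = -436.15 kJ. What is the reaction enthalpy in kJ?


dH_rxn = sum(dH_f products) - sum(dH_f reactants)
dH_rxn = -403.34 - (-436.15)
dH_rxn = 32.81 kJ:

32.81 kJ


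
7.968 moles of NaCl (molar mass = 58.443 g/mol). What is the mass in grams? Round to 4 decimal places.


mass = n * M
mass = 7.968 * 58.443
mass = 465.673824 g, rounded to 4 dp:

465.6738 g


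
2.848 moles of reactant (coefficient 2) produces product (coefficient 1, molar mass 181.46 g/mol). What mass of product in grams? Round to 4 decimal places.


Use the coefficient ratio to convert reactant moles to product moles, then multiply by the product's molar mass.
moles_P = moles_R * (coeff_P / coeff_R) = 2.848 * (1/2) = 1.424
mass_P = moles_P * M_P = 1.424 * 181.46
mass_P = 258.39904 g, rounded to 4 dp:

258.3990 g


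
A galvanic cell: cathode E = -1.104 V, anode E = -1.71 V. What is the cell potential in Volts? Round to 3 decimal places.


Standard cell potential: E_cell = E_cathode - E_anode.
E_cell = -1.104 - (-1.71)
E_cell = 0.606 V, rounded to 3 dp:

0.606 V


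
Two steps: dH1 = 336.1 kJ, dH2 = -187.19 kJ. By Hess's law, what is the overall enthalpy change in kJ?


Hess's law: enthalpy is a state function, so add the step enthalpies.
dH_total = dH1 + dH2 = 336.1 + (-187.19)
dH_total = 148.91 kJ:

148.91 kJ


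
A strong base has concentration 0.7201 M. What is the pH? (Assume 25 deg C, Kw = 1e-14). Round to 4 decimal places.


A strong base dissociates completely, so [OH-] equals the given concentration.
pOH = -log10([OH-]) = -log10(0.7201) = 0.142607
pH = 14 - pOH = 14 - 0.142607
pH = 13.857393, rounded to 4 dp:

13.8574


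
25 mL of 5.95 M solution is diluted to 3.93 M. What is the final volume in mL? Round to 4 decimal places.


Dilution: M1*V1 = M2*V2, solve for V2.
V2 = M1*V1 / M2
V2 = 5.95 * 25 / 3.93
V2 = 148.75 / 3.93
V2 = 37.84987277 mL, rounded to 4 dp:

37.8499 mL


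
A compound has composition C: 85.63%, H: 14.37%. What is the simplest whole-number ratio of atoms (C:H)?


Assume 100 g of compound, divide each mass% by atomic mass to get moles, then normalize by the smallest to get a raw atom ratio.
Moles per 100 g: C: 85.63/12.011 = 7.1293, H: 14.37/1.008 = 14.256
Raw ratio (divide by min = 7.1293): C: 1.0, H: 2.0
Multiply by 1 to clear fractions: C: 1.0 ~= 1, H: 2.0 ~= 2
Reduce by GCD to get the simplest whole-number ratio:

1:2


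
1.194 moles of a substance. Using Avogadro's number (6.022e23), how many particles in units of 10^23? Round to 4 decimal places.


N = n * NA, then divide by 1e23 for the requested units.
N / 1e23 = n * 6.022
N / 1e23 = 1.194 * 6.022
N / 1e23 = 7.190268, rounded to 4 dp:

7.1903


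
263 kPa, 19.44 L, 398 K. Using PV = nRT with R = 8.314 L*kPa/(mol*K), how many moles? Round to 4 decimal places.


PV = nRT, solve for n = PV / (RT).
PV = 263 * 19.44 = 5112.72
RT = 8.314 * 398 = 3308.972
n = 5112.72 / 3308.972
n = 1.54510827 mol, rounded to 4 dp:

1.5451 mol


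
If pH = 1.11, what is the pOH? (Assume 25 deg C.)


At 25 deg C, pH + pOH = 14.
pOH = 14 - pH = 14 - 1.11
pOH = 12.89:

12.89


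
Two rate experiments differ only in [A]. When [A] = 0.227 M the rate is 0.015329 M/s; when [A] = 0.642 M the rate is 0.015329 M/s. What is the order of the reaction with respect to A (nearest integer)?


Rate is proportional to [A]^n, so rate2/rate1 = ([A]2/[A]1)^n. Take logs to solve for n.
rate2/rate1 = 0.015329 / 0.015329 = 1.0
[A]2/[A]1 = 0.642 / 0.227 = 2.8282
n = ln(1.0) / ln(2.8282) = 0.0
Nearest integer order:

0


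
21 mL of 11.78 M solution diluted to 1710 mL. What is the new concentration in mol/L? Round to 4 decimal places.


Dilution: M1*V1 = M2*V2, solve for M2.
M2 = M1*V1 / V2
M2 = 11.78 * 21 / 1710
M2 = 247.38 / 1710
M2 = 0.14466667 mol/L, rounded to 4 dp:

0.1447 mol/L


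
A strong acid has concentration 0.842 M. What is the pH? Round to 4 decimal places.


A strong acid dissociates completely, so [H+] equals the given concentration.
pH = -log10([H+]) = -log10(0.842)
pH = 0.07468791, rounded to 4 dp:

0.0747


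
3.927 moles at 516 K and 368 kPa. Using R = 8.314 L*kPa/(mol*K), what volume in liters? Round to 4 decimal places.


PV = nRT, solve for V = nRT / P.
nRT = 3.927 * 8.314 * 516 = 16846.9242
V = 16846.9242 / 368
V = 45.77968533 L, rounded to 4 dp:

45.7797 L


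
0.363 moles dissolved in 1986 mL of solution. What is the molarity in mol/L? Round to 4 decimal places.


Convert volume to liters: V_L = V_mL / 1000.
V_L = 1986 / 1000 = 1.986 L
M = n / V_L = 0.363 / 1.986
M = 0.18277946 mol/L, rounded to 4 dp:

0.1828 mol/L


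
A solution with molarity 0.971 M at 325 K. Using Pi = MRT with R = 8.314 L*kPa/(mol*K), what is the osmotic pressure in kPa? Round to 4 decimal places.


Osmotic pressure (van't Hoff): Pi = M*R*T.
RT = 8.314 * 325 = 2702.05
Pi = 0.971 * 2702.05
Pi = 2623.69055 kPa, rounded to 4 dp:

2623.6906 kPa


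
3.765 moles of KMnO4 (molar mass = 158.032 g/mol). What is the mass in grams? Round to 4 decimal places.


mass = n * M
mass = 3.765 * 158.032
mass = 594.99048 g, rounded to 4 dp:

594.9905 g


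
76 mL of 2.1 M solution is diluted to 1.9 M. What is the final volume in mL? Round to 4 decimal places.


Dilution: M1*V1 = M2*V2, solve for V2.
V2 = M1*V1 / M2
V2 = 2.1 * 76 / 1.9
V2 = 159.6 / 1.9
V2 = 84.0 mL, rounded to 4 dp:

84.0000 mL


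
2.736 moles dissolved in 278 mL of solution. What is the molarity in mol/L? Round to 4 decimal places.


Convert volume to liters: V_L = V_mL / 1000.
V_L = 278 / 1000 = 0.278 L
M = n / V_L = 2.736 / 0.278
M = 9.84172662 mol/L, rounded to 4 dp:

9.8417 mol/L


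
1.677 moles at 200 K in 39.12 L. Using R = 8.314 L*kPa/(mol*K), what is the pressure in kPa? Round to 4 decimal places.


PV = nRT, solve for P = nRT / V.
nRT = 1.677 * 8.314 * 200 = 2788.5156
P = 2788.5156 / 39.12
P = 71.28107362 kPa, rounded to 4 dp:

71.2811 kPa


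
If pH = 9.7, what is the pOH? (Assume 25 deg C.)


At 25 deg C, pH + pOH = 14.
pOH = 14 - pH = 14 - 9.7
pOH = 4.3:

4.30


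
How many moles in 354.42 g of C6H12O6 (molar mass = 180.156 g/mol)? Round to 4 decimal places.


n = mass / M
n = 354.42 / 180.156
n = 1.96729501 mol, rounded to 4 dp:

1.9673 mol


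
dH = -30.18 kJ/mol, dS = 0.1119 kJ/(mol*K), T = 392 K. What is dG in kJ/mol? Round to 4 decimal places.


Gibbs: dG = dH - T*dS (consistent units, dS already in kJ/(mol*K)).
T*dS = 392 * 0.1119 = 43.8648
dG = -30.18 - (43.8648)
dG = -74.0448 kJ/mol, rounded to 4 dp:

-74.0448 kJ/mol
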